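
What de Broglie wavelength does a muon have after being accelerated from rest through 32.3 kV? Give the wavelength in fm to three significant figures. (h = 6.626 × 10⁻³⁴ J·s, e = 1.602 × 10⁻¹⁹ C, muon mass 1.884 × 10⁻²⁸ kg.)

λ = 475 fm

KE = eV = 1.602 × 10⁻¹⁹ × 3.230 × 10⁴ = 5.174 × 10⁻¹⁵ J.
p = √(2mKE) = √(2 × 1.884 × 10⁻²⁸ × 5.174 × 10⁻¹⁵) = 1.396 × 10⁻²¹ kg·m/s.
λ = h/p = 6.626 × 10⁻³⁴ / 1.396 × 10⁻²¹ = 4.75 × 10⁻¹³ m = 475 fm.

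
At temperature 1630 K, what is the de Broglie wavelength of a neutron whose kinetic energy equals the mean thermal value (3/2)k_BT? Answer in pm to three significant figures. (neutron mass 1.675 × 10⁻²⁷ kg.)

λ = 62.3 pm

KE = (3/2)k_BT = 1.5 × 1.381 × 10⁻²³ × 1630 = 3.377 × 10⁻²⁰ J.
p = √(2mKE) = √(2 × 1.675 × 10⁻²⁷ × 3.377 × 10⁻²⁰) = 1.064 × 10⁻²³ kg·m/s.
λ = h/p = 6.23 × 10⁻¹¹ m = 62.3 pm.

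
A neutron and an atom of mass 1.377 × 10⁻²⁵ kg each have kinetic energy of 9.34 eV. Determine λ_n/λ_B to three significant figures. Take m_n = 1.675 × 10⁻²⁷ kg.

At fixed KE, p = √(2mKE) so λ = h/p ∝ 1/√m.
λ_n/λ_B = √(m_B/m_n) = √(1.377 × 10⁻²⁵/1.675 × 10⁻²⁷) = √(82.21) = 9.07.

λ_n/λ_B = 9.07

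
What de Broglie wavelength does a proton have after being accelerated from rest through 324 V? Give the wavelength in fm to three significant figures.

KE = eV = 1.602 × 10⁻¹⁹ × 324.0 = 5.190 × 10⁻¹⁷ J.
p = √(2mKE) = √(2 × 1.673 × 10⁻²⁷ × 5.190 × 10⁻¹⁷) = 4.167 × 10⁻²² kg·m/s.
λ = h/p = 6.626 × 10⁻³⁴ / 4.167 × 10⁻²² = 1.59 × 10⁻¹² m = 1590 fm.

λ = 1590 fm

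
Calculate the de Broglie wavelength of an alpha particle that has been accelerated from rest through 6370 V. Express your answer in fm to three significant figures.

KE = 2eV = 2 × 1.602 × 10⁻¹⁹ × 6370 = 2.041 × 10⁻¹⁵ J.
p = √(2mKE) = √(2 × 6.645 × 10⁻²⁷ × 2.041 × 10⁻¹⁵) = 5.208 × 10⁻²¹ kg·m/s.
λ = h/p = 6.626 × 10⁻³⁴ / 5.208 × 10⁻²¹ = 1.27 × 10⁻¹³ m = 127 fm.

λ = 127 fm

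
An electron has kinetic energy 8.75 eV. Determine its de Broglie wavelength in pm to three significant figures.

KE = 8.75 eV = 1.402 × 10⁻¹⁸ J.
p = √(2mKE) = √(2 × 9.109 × 10⁻³¹ × 1.402 × 10⁻¹⁸) = 1.598 × 10⁻²⁴ kg·m/s.
λ = h/p = 6.626 × 10⁻³⁴ / 1.598 × 10⁻²⁴ = 4.15 × 10⁻¹⁰ m = 415 pm.

λ = 415 pm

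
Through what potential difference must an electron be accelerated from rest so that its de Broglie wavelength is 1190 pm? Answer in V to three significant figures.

V = 1.06 V

p = h/λ = 6.626 × 10⁻³⁴ / 1.190 × 10⁻⁹ = 5.568 × 10⁻²⁵ kg·m/s.
KE = p²/(2m) = 1.702 × 10⁻¹⁹ J.
V = KE/e = 1.702 × 10⁻¹⁹ / (1.602 × 10⁻¹⁹) = 1.06 V.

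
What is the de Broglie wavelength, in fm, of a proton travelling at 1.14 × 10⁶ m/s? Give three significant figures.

λ = 347 fm

p = mv = 1.673 × 10⁻²⁷ × 1.14 × 10⁶ = 1.907 × 10⁻²¹ kg·m/s.
λ = h/p = 6.626 × 10⁻³⁴ / 1.907 × 10⁻²¹ = 3.47 × 10⁻¹³ m = 347 fm.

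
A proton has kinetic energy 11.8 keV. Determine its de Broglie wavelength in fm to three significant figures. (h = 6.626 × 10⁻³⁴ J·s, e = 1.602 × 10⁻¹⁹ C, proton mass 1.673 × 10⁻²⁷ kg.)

KE = 11.8 keV = 1.890 × 10⁻¹⁵ J.
p = √(2mKE) = √(2 × 1.673 × 10⁻²⁷ × 1.890 × 10⁻¹⁵) = 2.515 × 10⁻²¹ kg·m/s.
λ = h/p = 6.626 × 10⁻³⁴ / 2.515 × 10⁻²¹ = 2.63 × 10⁻¹³ m = 263 fm.

λ = 263 fm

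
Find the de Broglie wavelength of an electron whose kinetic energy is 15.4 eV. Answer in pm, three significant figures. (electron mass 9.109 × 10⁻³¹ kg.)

λ = 313 pm

KE = 15.4 eV = 2.467 × 10⁻¹⁸ J.
p = √(2mKE) = √(2 × 9.109 × 10⁻³¹ × 2.467 × 10⁻¹⁸) = 2.120 × 10⁻²⁴ kg·m/s.
λ = h/p = 6.626 × 10⁻³⁴ / 2.120 × 10⁻²⁴ = 3.13 × 10⁻¹⁰ m = 313 pm.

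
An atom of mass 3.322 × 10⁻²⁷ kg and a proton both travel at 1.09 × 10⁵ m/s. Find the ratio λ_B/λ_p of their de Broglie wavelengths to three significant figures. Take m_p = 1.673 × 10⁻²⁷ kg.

At fixed v, p = mv so λ = h/(mv) ∝ 1/m.
λ_B/λ_p = m_p/m_B = 1.673 × 10⁻²⁷/3.322 × 10⁻²⁷ = 0.504.

λ_B/λ_p = 0.504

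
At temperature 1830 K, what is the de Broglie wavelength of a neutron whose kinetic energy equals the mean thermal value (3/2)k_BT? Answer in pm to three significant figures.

KE = (3/2)k_BT = 1.5 × 1.381 × 10⁻²³ × 1830 = 3.791 × 10⁻²⁰ J.
p = √(2mKE) = √(2 × 1.675 × 10⁻²⁷ × 3.791 × 10⁻²⁰) = 1.127 × 10⁻²³ kg·m/s.
λ = h/p = 5.88 × 10⁻¹¹ m = 58.8 pm.

λ = 58.8 pm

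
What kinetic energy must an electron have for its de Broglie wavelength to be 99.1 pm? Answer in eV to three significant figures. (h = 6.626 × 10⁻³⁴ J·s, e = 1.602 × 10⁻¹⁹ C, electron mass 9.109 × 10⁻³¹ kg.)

KE = 153 eV

p = h/λ = 6.626 × 10⁻³⁴ / 9.910 × 10⁻¹¹ = 6.686 × 10⁻²⁴ kg·m/s.
KE = p²/(2m) = (6.686 × 10⁻²⁴)² / (2 × 9.109 × 10⁻³¹) = 2.454 × 10⁻¹⁷ J = 153 eV.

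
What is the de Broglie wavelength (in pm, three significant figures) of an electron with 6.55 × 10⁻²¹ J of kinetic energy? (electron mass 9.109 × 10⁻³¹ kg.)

p = √(2mKE) = √(2 × 9.109 × 10⁻³¹ × 6.550 × 10⁻²¹) = 1.092 × 10⁻²⁵ kg·m/s.
λ = h/p = 6.626 × 10⁻³⁴ / 1.092 × 10⁻²⁵ = 6.07 × 10⁻⁹ m = 6070 pm.

λ = 6070 pm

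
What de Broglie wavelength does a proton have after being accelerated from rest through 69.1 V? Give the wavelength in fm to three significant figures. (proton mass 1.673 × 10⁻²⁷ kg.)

λ = 3440 fm

KE = eV = 1.602 × 10⁻¹⁹ × 69.10 = 1.107 × 10⁻¹⁷ J.
p = √(2mKE) = √(2 × 1.673 × 10⁻²⁷ × 1.107 × 10⁻¹⁷) = 1.925 × 10⁻²² kg·m/s.
λ = h/p = 6.626 × 10⁻³⁴ / 1.925 × 10⁻²² = 3.44 × 10⁻¹² m = 3440 fm.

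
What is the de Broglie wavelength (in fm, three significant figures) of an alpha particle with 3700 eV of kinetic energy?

λ = 236 fm

KE = 3700 eV = 5.927 × 10⁻¹⁶ J.
p = √(2mKE) = √(2 × 6.645 × 10⁻²⁷ × 5.927 × 10⁻¹⁶) = 2.807 × 10⁻²¹ kg·m/s.
λ = h/p = 6.626 × 10⁻³⁴ / 2.807 × 10⁻²¹ = 2.36 × 10⁻¹³ m = 236 fm.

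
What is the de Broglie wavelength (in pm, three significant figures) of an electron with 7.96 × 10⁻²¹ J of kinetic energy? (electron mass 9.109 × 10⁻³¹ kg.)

p = √(2mKE) = √(2 × 9.109 × 10⁻³¹ × 7.960 × 10⁻²¹) = 1.204 × 10⁻²⁵ kg·m/s.
λ = h/p = 6.626 × 10⁻³⁴ / 1.204 × 10⁻²⁵ = 5.50 × 10⁻⁹ m = 5500 pm.

λ = 5500 pm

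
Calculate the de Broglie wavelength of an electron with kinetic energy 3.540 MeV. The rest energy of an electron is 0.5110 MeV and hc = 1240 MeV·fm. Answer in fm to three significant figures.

λ = 309 fm

Total energy E = KE + m₀c² = 3.540 + 0.5110 = 4.0510 MeV.
(pc)² = E² − (m₀c²)² = (4.0510)² − (0.5110)² = 16.15 MeV², so pc = 4.019 MeV.
λ = hc/(pc) = 1240 MeV·fm / 4.019 MeV = 309 fm.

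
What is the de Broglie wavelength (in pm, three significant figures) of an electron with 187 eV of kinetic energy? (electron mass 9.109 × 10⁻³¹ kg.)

λ = 89.7 pm

KE = 187 eV = 2.996 × 10⁻¹⁷ J.
p = √(2mKE) = √(2 × 9.109 × 10⁻³¹ × 2.996 × 10⁻¹⁷) = 7.388 × 10⁻²⁴ kg·m/s.
λ = h/p = 6.626 × 10⁻³⁴ / 7.388 × 10⁻²⁴ = 8.97 × 10⁻¹¹ m = 89.7 pm.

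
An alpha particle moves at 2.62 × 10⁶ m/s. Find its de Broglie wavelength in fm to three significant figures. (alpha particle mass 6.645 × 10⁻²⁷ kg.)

λ = 38.1 fm

p = mv = 6.645 × 10⁻²⁷ × 2.62 × 10⁶ = 1.741 × 10⁻²⁰ kg·m/s.
λ = h/p = 6.626 × 10⁻³⁴ / 1.741 × 10⁻²⁰ = 3.81 × 10⁻¹⁴ m = 38.1 fm.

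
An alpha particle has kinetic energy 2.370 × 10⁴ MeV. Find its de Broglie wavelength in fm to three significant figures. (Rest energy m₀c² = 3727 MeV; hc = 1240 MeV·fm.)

λ = 0.0456 fm

Total energy E = KE + m₀c² = 2.370 × 10⁴ + 3727 = 27427 MeV.
(pc)² = E² − (m₀c²)² = (27427)² − (3727)² = 7.383 × 10⁸ MeV², so pc = 2.717 × 10⁴ MeV.
λ = hc/(pc) = 1240 MeV·fm / 2.717 × 10⁴ MeV = 0.0456 fm.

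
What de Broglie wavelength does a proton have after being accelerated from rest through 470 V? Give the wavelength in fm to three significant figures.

KE = eV = 1.602 × 10⁻¹⁹ × 470.0 = 7.529 × 10⁻¹⁷ J.
p = √(2mKE) = √(2 × 1.673 × 10⁻²⁷ × 7.529 × 10⁻¹⁷) = 5.019 × 10⁻²² kg·m/s.
λ = h/p = 6.626 × 10⁻³⁴ / 5.019 × 10⁻²² = 1.32 × 10⁻¹² m = 1320 fm.

λ = 1320 fm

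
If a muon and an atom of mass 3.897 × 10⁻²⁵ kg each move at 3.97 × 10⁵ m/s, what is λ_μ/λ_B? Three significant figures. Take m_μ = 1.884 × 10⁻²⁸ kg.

λ_μ/λ_B = 2070

At fixed v, p = mv so λ = h/(mv) ∝ 1/m.
λ_μ/λ_B = m_B/m_μ = 3.897 × 10⁻²⁵/1.884 × 10⁻²⁸ = 2070.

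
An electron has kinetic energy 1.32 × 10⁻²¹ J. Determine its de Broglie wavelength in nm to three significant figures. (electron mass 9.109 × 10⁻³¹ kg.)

p = √(2mKE) = √(2 × 9.109 × 10⁻³¹ × 1.320 × 10⁻²¹) = 4.904 × 10⁻²⁶ kg·m/s.
λ = h/p = 6.626 × 10⁻³⁴ / 4.904 × 10⁻²⁶ = 1.35 × 10⁻⁸ m = 13.5 nm.

λ = 13.5 nm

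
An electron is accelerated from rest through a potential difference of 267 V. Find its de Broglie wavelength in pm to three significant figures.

λ = 75.1 pm

KE = eV = 1.602 × 10⁻¹⁹ × 267.0 = 4.277 × 10⁻¹⁷ J.
p = √(2mKE) = √(2 × 9.109 × 10⁻³¹ × 4.277 × 10⁻¹⁷) = 8.827 × 10⁻²⁴ kg·m/s.
λ = h/p = 6.626 × 10⁻³⁴ / 8.827 × 10⁻²⁴ = 7.51 × 10⁻¹¹ m = 75.1 pm.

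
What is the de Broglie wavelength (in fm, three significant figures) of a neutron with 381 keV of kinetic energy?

λ = 46.3 fm

KE = 381 keV = 6.104 × 10⁻¹⁴ J.
p = √(2mKE) = √(2 × 1.675 × 10⁻²⁷ × 6.104 × 10⁻¹⁴) = 1.430 × 10⁻²⁰ kg·m/s.
λ = h/p = 6.626 × 10⁻³⁴ / 1.430 × 10⁻²⁰ = 4.63 × 10⁻¹⁴ m = 46.3 fm.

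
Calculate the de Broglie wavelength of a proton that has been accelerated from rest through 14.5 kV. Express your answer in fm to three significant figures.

λ = 238 fm

KE = eV = 1.602 × 10⁻¹⁹ × 1.450 × 10⁴ = 2.323 × 10⁻¹⁵ J.
p = √(2mKE) = √(2 × 1.673 × 10⁻²⁷ × 2.323 × 10⁻¹⁵) = 2.788 × 10⁻²¹ kg·m/s.
λ = h/p = 6.626 × 10⁻³⁴ / 2.788 × 10⁻²¹ = 2.38 × 10⁻¹³ m = 238 fm.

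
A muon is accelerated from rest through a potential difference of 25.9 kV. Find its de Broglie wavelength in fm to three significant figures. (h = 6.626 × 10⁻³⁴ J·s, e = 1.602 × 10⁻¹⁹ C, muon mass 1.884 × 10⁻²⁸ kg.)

λ = 530 fm

KE = eV = 1.602 × 10⁻¹⁹ × 2.590 × 10⁴ = 4.149 × 10⁻¹⁵ J.
p = √(2mKE) = √(2 × 1.884 × 10⁻²⁸ × 4.149 × 10⁻¹⁵) = 1.250 × 10⁻²¹ kg·m/s.
λ = h/p = 6.626 × 10⁻³⁴ / 1.250 × 10⁻²¹ = 5.30 × 10⁻¹³ m = 530 fm.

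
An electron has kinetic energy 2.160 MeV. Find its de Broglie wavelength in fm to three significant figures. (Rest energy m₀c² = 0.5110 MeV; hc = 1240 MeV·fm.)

λ = 473 fm

Total energy E = KE + m₀c² = 2.160 + 0.5110 = 2.6710 MeV.
(pc)² = E² − (m₀c²)² = (2.6710)² − (0.5110)² = 6.873 MeV², so pc = 2.622 MeV.
λ = hc/(pc) = 1240 MeV·fm / 2.622 MeV = 473 fm.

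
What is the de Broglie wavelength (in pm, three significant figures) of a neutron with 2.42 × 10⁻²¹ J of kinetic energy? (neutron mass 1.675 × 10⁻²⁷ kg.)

λ = 233 pm

p = √(2mKE) = √(2 × 1.675 × 10⁻²⁷ × 2.420 × 10⁻²¹) = 2.847 × 10⁻²⁴ kg·m/s.
λ = h/p = 6.626 × 10⁻³⁴ / 2.847 × 10⁻²⁴ = 2.33 × 10⁻¹⁰ m = 233 pm.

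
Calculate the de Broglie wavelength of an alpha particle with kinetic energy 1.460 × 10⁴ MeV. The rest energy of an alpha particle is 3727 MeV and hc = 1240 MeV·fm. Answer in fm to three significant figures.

λ = 0.0691 fm

Total energy E = KE + m₀c² = 1.460 × 10⁴ + 3727 = 18327 MeV.
(pc)² = E² − (m₀c²)² = (18327)² − (3727)² = 3.220 × 10⁸ MeV², so pc = 1.794 × 10⁴ MeV.
λ = hc/(pc) = 1240 MeV·fm / 1.794 × 10⁴ MeV = 0.0691 fm.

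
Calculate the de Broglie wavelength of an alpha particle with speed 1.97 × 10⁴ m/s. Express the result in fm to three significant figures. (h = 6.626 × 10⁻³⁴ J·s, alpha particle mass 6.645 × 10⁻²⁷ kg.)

λ = 5060 fm

p = mv = 6.645 × 10⁻²⁷ × 1.97 × 10⁴ = 1.309 × 10⁻²² kg·m/s.
λ = h/p = 6.626 × 10⁻³⁴ / 1.309 × 10⁻²² = 5.06 × 10⁻¹² m = 5060 fm.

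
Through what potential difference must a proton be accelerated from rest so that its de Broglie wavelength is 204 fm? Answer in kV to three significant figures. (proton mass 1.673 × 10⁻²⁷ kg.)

p = h/λ = 6.626 × 10⁻³⁴ / 2.040 × 10⁻¹³ = 3.248 × 10⁻²¹ kg·m/s.
KE = p²/(2m) = 3.153 × 10⁻¹⁵ J.
V = KE/e = 3.153 × 10⁻¹⁵ / (1.602 × 10⁻¹⁹) = 19.7 kV.

V = 19.7 kV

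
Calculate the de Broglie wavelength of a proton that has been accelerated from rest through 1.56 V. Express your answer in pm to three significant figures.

λ = 22.9 pm

KE = eV = 1.602 × 10⁻¹⁹ × 1.560 = 2.499 × 10⁻¹⁹ J.
p = √(2mKE) = √(2 × 1.673 × 10⁻²⁷ × 2.499 × 10⁻¹⁹) = 2.892 × 10⁻²³ kg·m/s.
λ = h/p = 6.626 × 10⁻³⁴ / 2.892 × 10⁻²³ = 2.29 × 10⁻¹¹ m = 22.9 pm.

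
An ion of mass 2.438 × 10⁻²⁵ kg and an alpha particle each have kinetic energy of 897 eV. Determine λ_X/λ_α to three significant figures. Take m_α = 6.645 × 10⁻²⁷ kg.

λ_X/λ_α = 0.165

At fixed KE, p = √(2mKE) so λ = h/p ∝ 1/√m.
λ_X/λ_α = √(m_α/m_X) = √(6.645 × 10⁻²⁷/2.438 × 10⁻²⁵) = √(0.02726) = 0.165.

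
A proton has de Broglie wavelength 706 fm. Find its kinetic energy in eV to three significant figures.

p = h/λ = 6.626 × 10⁻³⁴ / 7.060 × 10⁻¹³ = 9.385 × 10⁻²² kg·m/s.
KE = p²/(2m) = (9.385 × 10⁻²²)² / (2 × 1.673 × 10⁻²⁷) = 2.632 × 10⁻¹⁶ J = 1640 eV.

KE = 1640 eV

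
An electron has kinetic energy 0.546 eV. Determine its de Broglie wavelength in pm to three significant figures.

λ = 1660 pm

KE = 0.546 eV = 8.747 × 10⁻²⁰ J.
p = √(2mKE) = √(2 × 9.109 × 10⁻³¹ × 8.747 × 10⁻²⁰) = 3.992 × 10⁻²⁵ kg·m/s.
λ = h/p = 6.626 × 10⁻³⁴ / 3.992 × 10⁻²⁵ = 1.66 × 10⁻⁹ m = 1660 pm.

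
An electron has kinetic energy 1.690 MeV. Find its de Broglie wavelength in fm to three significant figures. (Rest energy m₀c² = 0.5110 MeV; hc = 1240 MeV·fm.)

λ = 579 fm

Total energy E = KE + m₀c² = 1.690 + 0.5110 = 2.2010 MeV.
(pc)² = E² − (m₀c²)² = (2.2010)² − (0.5110)² = 4.583 MeV², so pc = 2.141 MeV.
λ = hc/(pc) = 1240 MeV·fm / 2.141 MeV = 579 fm.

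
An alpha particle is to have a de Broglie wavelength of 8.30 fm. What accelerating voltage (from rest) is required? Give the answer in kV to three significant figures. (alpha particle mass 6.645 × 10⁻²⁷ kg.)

p = h/λ = 6.626 × 10⁻³⁴ / 8.300 × 10⁻¹⁵ = 7.983 × 10⁻²⁰ kg·m/s.
KE = p²/(2m) = 4.795 × 10⁻¹³ J.
V = KE/2e = 4.795 × 10⁻¹³ / (2 × 1.602 × 10⁻¹⁹) = 1500 kV.

V = 1500 kV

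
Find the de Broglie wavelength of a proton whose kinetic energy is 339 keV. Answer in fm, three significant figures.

KE = 339 keV = 5.431 × 10⁻¹⁴ J.
p = √(2mKE) = √(2 × 1.673 × 10⁻²⁷ × 5.431 × 10⁻¹⁴) = 1.348 × 10⁻²⁰ kg·m/s.
λ = h/p = 6.626 × 10⁻³⁴ / 1.348 × 10⁻²⁰ = 4.92 × 10⁻¹⁴ m = 49.2 fm.

λ = 49.2 fm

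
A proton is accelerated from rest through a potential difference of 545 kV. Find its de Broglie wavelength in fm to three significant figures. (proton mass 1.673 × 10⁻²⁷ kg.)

λ = 38.8 fm

KE = eV = 1.602 × 10⁻¹⁹ × 5.450 × 10⁵ = 8.731 × 10⁻¹⁴ J.
p = √(2mKE) = √(2 × 1.673 × 10⁻²⁷ × 8.731 × 10⁻¹⁴) = 1.709 × 10⁻²⁰ kg·m/s.
λ = h/p = 6.626 × 10⁻³⁴ / 1.709 × 10⁻²⁰ = 3.88 × 10⁻¹⁴ m = 38.8 fm.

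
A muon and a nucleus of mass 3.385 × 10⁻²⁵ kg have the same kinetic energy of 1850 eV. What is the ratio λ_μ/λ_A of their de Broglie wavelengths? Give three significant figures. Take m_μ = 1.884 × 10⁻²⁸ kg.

At fixed KE, p = √(2mKE) so λ = h/p ∝ 1/√m.
λ_μ/λ_A = √(m_A/m_μ) = √(3.385 × 10⁻²⁵/1.884 × 10⁻²⁸) = √(1797) = 42.4.

λ_μ/λ_A = 42.4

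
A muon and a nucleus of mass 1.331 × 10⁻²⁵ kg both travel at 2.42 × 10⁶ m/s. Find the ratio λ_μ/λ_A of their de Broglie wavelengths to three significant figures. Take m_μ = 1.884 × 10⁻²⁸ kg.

At fixed v, p = mv so λ = h/(mv) ∝ 1/m.
λ_μ/λ_A = m_A/m_μ = 1.331 × 10⁻²⁵/1.884 × 10⁻²⁸ = 706.

λ_μ/λ_A = 706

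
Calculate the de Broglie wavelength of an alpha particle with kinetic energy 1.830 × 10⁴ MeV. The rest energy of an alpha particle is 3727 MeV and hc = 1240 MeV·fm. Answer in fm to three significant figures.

Total energy E = KE + m₀c² = 1.830 × 10⁴ + 3727 = 22027 MeV.
(pc)² = E² − (m₀c²)² = (22027)² − (3727)² = 4.713 × 10⁸ MeV², so pc = 2.171 × 10⁴ MeV.
λ = hc/(pc) = 1240 MeV·fm / 2.171 × 10⁴ MeV = 0.0571 fm.

λ = 0.0571 fm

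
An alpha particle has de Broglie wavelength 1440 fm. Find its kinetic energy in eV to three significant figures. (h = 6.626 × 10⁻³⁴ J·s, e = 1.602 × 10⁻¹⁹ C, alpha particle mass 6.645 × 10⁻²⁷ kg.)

KE = 99.4 eV

p = h/λ = 6.626 × 10⁻³⁴ / 1.440 × 10⁻¹² = 4.601 × 10⁻²² kg·m/s.
KE = p²/(2m) = (4.601 × 10⁻²²)² / (2 × 6.645 × 10⁻²⁷) = 1.593 × 10⁻¹⁷ J = 99.4 eV.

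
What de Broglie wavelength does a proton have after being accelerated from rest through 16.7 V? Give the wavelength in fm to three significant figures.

λ = 7000 fm

KE = eV = 1.602 × 10⁻¹⁹ × 16.70 = 2.675 × 10⁻¹⁸ J.
p = √(2mKE) = √(2 × 1.673 × 10⁻²⁷ × 2.675 × 10⁻¹⁸) = 9.461 × 10⁻²³ kg·m/s.
λ = h/p = 6.626 × 10⁻³⁴ / 9.461 × 10⁻²³ = 7.00 × 10⁻¹² m = 7000 fm.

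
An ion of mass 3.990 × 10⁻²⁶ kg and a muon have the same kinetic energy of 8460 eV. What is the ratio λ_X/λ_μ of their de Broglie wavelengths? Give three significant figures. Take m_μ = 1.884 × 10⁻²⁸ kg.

At fixed KE, p = √(2mKE) so λ = h/p ∝ 1/√m.
λ_X/λ_μ = √(m_μ/m_X) = √(1.884 × 10⁻²⁸/3.990 × 10⁻²⁶) = √(4.722 × 10⁻³) = 0.0687.

λ_X/λ_μ = 0.0687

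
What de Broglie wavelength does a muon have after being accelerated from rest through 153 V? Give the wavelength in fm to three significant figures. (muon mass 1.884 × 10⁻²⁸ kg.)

KE = eV = 1.602 × 10⁻¹⁹ × 153.0 = 2.451 × 10⁻¹⁷ J.
p = √(2mKE) = √(2 × 1.884 × 10⁻²⁸ × 2.451 × 10⁻¹⁷) = 9.610 × 10⁻²³ kg·m/s.
λ = h/p = 6.626 × 10⁻³⁴ / 9.610 × 10⁻²³ = 6.89 × 10⁻¹² m = 6890 fm.

λ = 6890 fm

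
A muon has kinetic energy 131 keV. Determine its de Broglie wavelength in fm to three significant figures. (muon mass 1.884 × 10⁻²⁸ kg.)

λ = 236 fm

KE = 131 keV = 2.099 × 10⁻¹⁴ J.
p = √(2mKE) = √(2 × 1.884 × 10⁻²⁸ × 2.099 × 10⁻¹⁴) = 2.812 × 10⁻²¹ kg·m/s.
λ = h/p = 6.626 × 10⁻³⁴ / 2.812 × 10⁻²¹ = 2.36 × 10⁻¹³ m = 236 fm.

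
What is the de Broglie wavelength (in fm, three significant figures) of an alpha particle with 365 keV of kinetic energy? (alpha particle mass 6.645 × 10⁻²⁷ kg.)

KE = 365 keV = 5.847 × 10⁻¹⁴ J.
p = √(2mKE) = √(2 × 6.645 × 10⁻²⁷ × 5.847 × 10⁻¹⁴) = 2.788 × 10⁻²⁰ kg·m/s.
λ = h/p = 6.626 × 10⁻³⁴ / 2.788 × 10⁻²⁰ = 2.38 × 10⁻¹⁴ m = 23.8 fm.

λ = 23.8 fm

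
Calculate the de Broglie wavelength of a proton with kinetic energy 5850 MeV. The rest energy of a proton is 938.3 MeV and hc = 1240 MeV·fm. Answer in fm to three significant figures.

λ = 0.184 fm

Total energy E = KE + m₀c² = 5850 + 938.3 = 6788.3 MeV.
(pc)² = E² − (m₀c²)² = (6788.3)² − (938.3)² = 4.520 × 10⁷ MeV², so pc = 6723 MeV.
λ = hc/(pc) = 1240 MeV·fm / 6723 MeV = 0.184 fm.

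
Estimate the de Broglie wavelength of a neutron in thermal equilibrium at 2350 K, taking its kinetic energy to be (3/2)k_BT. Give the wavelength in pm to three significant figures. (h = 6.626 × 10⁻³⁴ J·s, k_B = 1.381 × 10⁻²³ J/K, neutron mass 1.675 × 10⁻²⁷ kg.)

KE = (3/2)k_BT = 1.5 × 1.381 × 10⁻²³ × 2350 = 4.868 × 10⁻²⁰ J.
p = √(2mKE) = √(2 × 1.675 × 10⁻²⁷ × 4.868 × 10⁻²⁰) = 1.277 × 10⁻²³ kg·m/s.
λ = h/p = 5.19 × 10⁻¹¹ m = 51.9 pm.

λ = 51.9 pm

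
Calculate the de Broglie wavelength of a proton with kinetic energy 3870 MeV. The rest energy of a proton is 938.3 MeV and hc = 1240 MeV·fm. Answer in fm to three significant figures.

λ = 0.263 fm

Total energy E = KE + m₀c² = 3870 + 938.3 = 4808.3 MeV.
(pc)² = E² − (m₀c²)² = (4808.3)² − (938.3)² = 2.224 × 10⁷ MeV², so pc = 4716 MeV.
λ = hc/(pc) = 1240 MeV·fm / 4716 MeV = 0.263 fm.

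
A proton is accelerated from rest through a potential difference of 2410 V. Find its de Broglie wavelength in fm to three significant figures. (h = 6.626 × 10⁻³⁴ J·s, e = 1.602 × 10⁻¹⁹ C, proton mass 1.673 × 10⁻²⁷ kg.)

λ = 583 fm

KE = eV = 1.602 × 10⁻¹⁹ × 2410 = 3.861 × 10⁻¹⁶ J.
p = √(2mKE) = √(2 × 1.673 × 10⁻²⁷ × 3.861 × 10⁻¹⁶) = 1.137 × 10⁻²¹ kg·m/s.
λ = h/p = 6.626 × 10⁻³⁴ / 1.137 × 10⁻²¹ = 5.83 × 10⁻¹³ m = 583 fm.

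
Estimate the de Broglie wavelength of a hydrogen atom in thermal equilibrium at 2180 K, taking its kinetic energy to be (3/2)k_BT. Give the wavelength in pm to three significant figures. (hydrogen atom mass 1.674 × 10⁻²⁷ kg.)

λ = 53.9 pm

KE = (3/2)k_BT = 1.5 × 1.381 × 10⁻²³ × 2180 = 4.516 × 10⁻²⁰ J.
p = √(2mKE) = √(2 × 1.674 × 10⁻²⁷ × 4.516 × 10⁻²⁰) = 1.230 × 10⁻²³ kg·m/s.
λ = h/p = 5.39 × 10⁻¹¹ m = 53.9 pm.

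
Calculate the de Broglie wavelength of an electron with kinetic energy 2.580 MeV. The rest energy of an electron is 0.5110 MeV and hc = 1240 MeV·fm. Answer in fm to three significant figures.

Total energy E = KE + m₀c² = 2.580 + 0.5110 = 3.0910 MeV.
(pc)² = E² − (m₀c²)² = (3.0910)² − (0.5110)² = 9.293 MeV², so pc = 3.048 MeV.
λ = hc/(pc) = 1240 MeV·fm / 3.048 MeV = 407 fm.

λ = 407 fm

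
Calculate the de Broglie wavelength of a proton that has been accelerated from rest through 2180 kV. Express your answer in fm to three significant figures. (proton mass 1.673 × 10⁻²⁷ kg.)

λ = 19.4 fm

KE = eV = 1.602 × 10⁻¹⁹ × 2.180 × 10⁶ = 3.492 × 10⁻¹³ J.
p = √(2mKE) = √(2 × 1.673 × 10⁻²⁷ × 3.492 × 10⁻¹³) = 3.418 × 10⁻²⁰ kg·m/s.
λ = h/p = 6.626 × 10⁻³⁴ / 3.418 × 10⁻²⁰ = 1.94 × 10⁻¹⁴ m = 19.4 fm.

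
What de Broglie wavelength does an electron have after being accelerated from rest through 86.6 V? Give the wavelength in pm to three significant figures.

λ = 132 pm

KE = eV = 1.602 × 10⁻¹⁹ × 86.60 = 1.387 × 10⁻¹⁷ J.
p = √(2mKE) = √(2 × 9.109 × 10⁻³¹ × 1.387 × 10⁻¹⁷) = 5.027 × 10⁻²⁴ kg·m/s.
λ = h/p = 6.626 × 10⁻³⁴ / 5.027 × 10⁻²⁴ = 1.32 × 10⁻¹⁰ m = 132 pm.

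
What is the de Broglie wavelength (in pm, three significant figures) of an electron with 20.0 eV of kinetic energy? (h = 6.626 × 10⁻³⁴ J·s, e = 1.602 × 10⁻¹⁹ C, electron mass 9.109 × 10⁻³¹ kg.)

KE = 20.0 eV = 3.204 × 10⁻¹⁸ J.
p = √(2mKE) = √(2 × 9.109 × 10⁻³¹ × 3.204 × 10⁻¹⁸) = 2.416 × 10⁻²⁴ kg·m/s.
λ = h/p = 6.626 × 10⁻³⁴ / 2.416 × 10⁻²⁴ = 2.74 × 10⁻¹⁰ m = 274 pm.

λ = 274 pm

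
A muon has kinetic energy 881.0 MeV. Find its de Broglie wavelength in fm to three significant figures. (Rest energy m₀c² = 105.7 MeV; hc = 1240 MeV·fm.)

λ = 1.26 fm

Total energy E = KE + m₀c² = 881.0 + 105.7 = 986.7 MeV.
(pc)² = E² − (m₀c²)² = (986.7)² − (105.7)² = 9.624 × 10⁵ MeV², so pc = 981.0 MeV.
λ = hc/(pc) = 1240 MeV·fm / 981.0 MeV = 1.26 fm.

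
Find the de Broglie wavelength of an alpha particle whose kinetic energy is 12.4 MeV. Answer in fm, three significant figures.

KE = 12.4 MeV = 1.986 × 10⁻¹² J.
p = √(2mKE) = √(2 × 6.645 × 10⁻²⁷ × 1.986 × 10⁻¹²) = 1.625 × 10⁻¹⁹ kg·m/s.
λ = h/p = 6.626 × 10⁻³⁴ / 1.625 × 10⁻¹⁹ = 4.08 × 10⁻¹⁵ m = 4.08 fm.

λ = 4.08 fm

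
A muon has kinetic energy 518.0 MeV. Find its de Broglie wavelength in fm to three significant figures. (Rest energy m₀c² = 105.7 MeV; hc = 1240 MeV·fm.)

λ = 2.02 fm

Total energy E = KE + m₀c² = 518.0 + 105.7 = 623.7 MeV.
(pc)² = E² − (m₀c²)² = (623.7)² − (105.7)² = 3.778 × 10⁵ MeV², so pc = 614.7 MeV.
λ = hc/(pc) = 1240 MeV·fm / 614.7 MeV = 2.02 fm.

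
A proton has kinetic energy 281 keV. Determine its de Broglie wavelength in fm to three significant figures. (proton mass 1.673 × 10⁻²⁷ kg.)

λ = 54.0 fm

KE = 281 keV = 4.502 × 10⁻¹⁴ J.
p = √(2mKE) = √(2 × 1.673 × 10⁻²⁷ × 4.502 × 10⁻¹⁴) = 1.227 × 10⁻²⁰ kg·m/s.
λ = h/p = 6.626 × 10⁻³⁴ / 1.227 × 10⁻²⁰ = 5.40 × 10⁻¹⁴ m = 54.0 fm.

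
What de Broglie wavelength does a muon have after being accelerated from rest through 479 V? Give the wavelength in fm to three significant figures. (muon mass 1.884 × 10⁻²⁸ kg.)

λ = 3900 fm

KE = eV = 1.602 × 10⁻¹⁹ × 479.0 = 7.674 × 10⁻¹⁷ J.
p = √(2mKE) = √(2 × 1.884 × 10⁻²⁸ × 7.674 × 10⁻¹⁷) = 1.700 × 10⁻²² kg·m/s.
λ = h/p = 6.626 × 10⁻³⁴ / 1.700 × 10⁻²² = 3.90 × 10⁻¹² m = 3900 fm.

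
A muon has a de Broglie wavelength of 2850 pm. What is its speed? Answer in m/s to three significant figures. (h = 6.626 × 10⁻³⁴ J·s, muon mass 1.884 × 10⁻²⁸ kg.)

p = h/λ = 6.626 × 10⁻³⁴ / 2.850 × 10⁻⁹ = 2.325 × 10⁻²⁵ kg·m/s.
v = p/m = 2.325 × 10⁻²⁵ / 1.884 × 10⁻²⁸ = 1.23 × 10³ m/s = 1230 m/s.

v = 1230 m/s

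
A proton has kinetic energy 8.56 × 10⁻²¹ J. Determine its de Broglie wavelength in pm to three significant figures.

p = √(2mKE) = √(2 × 1.673 × 10⁻²⁷ × 8.560 × 10⁻²¹) = 5.352 × 10⁻²⁴ kg·m/s.
λ = h/p = 6.626 × 10⁻³⁴ / 5.352 × 10⁻²⁴ = 1.24 × 10⁻¹⁰ m = 124 pm.

λ = 124 pm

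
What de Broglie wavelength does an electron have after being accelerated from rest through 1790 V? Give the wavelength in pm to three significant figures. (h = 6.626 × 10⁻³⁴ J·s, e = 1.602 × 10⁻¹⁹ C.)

KE = eV = 1.602 × 10⁻¹⁹ × 1790 = 2.868 × 10⁻¹⁶ J.
p = √(2mKE) = √(2 × 9.109 × 10⁻³¹ × 2.868 × 10⁻¹⁶) = 2.286 × 10⁻²³ kg·m/s.
λ = h/p = 6.626 × 10⁻³⁴ / 2.286 × 10⁻²³ = 2.90 × 10⁻¹¹ m = 29.0 pm.

λ = 29.0 pm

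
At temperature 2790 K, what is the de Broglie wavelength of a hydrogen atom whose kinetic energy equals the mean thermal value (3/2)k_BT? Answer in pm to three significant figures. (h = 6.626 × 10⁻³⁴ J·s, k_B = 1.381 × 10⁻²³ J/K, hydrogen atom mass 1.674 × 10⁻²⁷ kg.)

λ = 47.6 pm

KE = (3/2)k_BT = 1.5 × 1.381 × 10⁻²³ × 2790 = 5.779 × 10⁻²⁰ J.
p = √(2mKE) = √(2 × 1.674 × 10⁻²⁷ × 5.779 × 10⁻²⁰) = 1.391 × 10⁻²³ kg·m/s.
λ = h/p = 4.76 × 10⁻¹¹ m = 47.6 pm.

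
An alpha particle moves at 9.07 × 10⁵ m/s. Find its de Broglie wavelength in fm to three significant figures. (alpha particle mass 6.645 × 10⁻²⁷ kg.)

λ = 110 fm

p = mv = 6.645 × 10⁻²⁷ × 9.07 × 10⁵ = 6.027 × 10⁻²¹ kg·m/s.
λ = h/p = 6.626 × 10⁻³⁴ / 6.027 × 10⁻²¹ = 1.10 × 10⁻¹³ m = 110 fm.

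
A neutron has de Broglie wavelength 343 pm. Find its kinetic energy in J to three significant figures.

p = h/λ = 6.626 × 10⁻³⁴ / 3.430 × 10⁻¹⁰ = 1.932 × 10⁻²⁴ kg·m/s.
KE = p²/(2m) = (1.932 × 10⁻²⁴)² / (2 × 1.675 × 10⁻²⁷) = 1.114 × 10⁻²¹ J = 1.11 × 10⁻²¹ J.

KE = 1.11 × 10⁻²¹ J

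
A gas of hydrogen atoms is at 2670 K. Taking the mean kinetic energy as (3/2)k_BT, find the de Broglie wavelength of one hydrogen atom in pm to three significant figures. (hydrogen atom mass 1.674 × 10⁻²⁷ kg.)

λ = 48.7 pm

KE = (3/2)k_BT = 1.5 × 1.381 × 10⁻²³ × 2670 = 5.531 × 10⁻²⁰ J.
p = √(2mKE) = √(2 × 1.674 × 10⁻²⁷ × 5.531 × 10⁻²⁰) = 1.361 × 10⁻²³ kg·m/s.
λ = h/p = 4.87 × 10⁻¹¹ m = 48.7 pm.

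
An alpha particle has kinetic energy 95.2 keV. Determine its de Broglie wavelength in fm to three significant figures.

KE = 95.2 keV = 1.525 × 10⁻¹⁴ J.
p = √(2mKE) = √(2 × 6.645 × 10⁻²⁷ × 1.525 × 10⁻¹⁴) = 1.424 × 10⁻²⁰ kg·m/s.
λ = h/p = 6.626 × 10⁻³⁴ / 1.424 × 10⁻²⁰ = 4.65 × 10⁻¹⁴ m = 46.5 fm.

λ = 46.5 fm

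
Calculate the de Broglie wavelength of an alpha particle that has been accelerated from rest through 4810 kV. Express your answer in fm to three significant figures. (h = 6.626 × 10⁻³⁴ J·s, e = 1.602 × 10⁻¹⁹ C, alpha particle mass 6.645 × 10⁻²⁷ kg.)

λ = 4.63 fm

KE = 2eV = 2 × 1.602 × 10⁻¹⁹ × 4.810 × 10⁶ = 1.541 × 10⁻¹² J.
p = √(2mKE) = √(2 × 6.645 × 10⁻²⁷ × 1.541 × 10⁻¹²) = 1.431 × 10⁻¹⁹ kg·m/s.
λ = h/p = 6.626 × 10⁻³⁴ / 1.431 × 10⁻¹⁹ = 4.63 × 10⁻¹⁵ m = 4.63 fm.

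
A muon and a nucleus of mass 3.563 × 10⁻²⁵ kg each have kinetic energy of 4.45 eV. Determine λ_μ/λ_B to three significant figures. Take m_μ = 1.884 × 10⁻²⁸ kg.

λ_μ/λ_B = 43.5

At fixed KE, p = √(2mKE) so λ = h/p ∝ 1/√m.
λ_μ/λ_B = √(m_B/m_μ) = √(3.563 × 10⁻²⁵/1.884 × 10⁻²⁸) = √(1891) = 43.5.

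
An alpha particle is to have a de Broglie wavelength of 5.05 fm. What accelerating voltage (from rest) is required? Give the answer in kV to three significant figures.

p = h/λ = 6.626 × 10⁻³⁴ / 5.050 × 10⁻¹⁵ = 1.312 × 10⁻¹⁹ kg·m/s.
KE = p²/(2m) = 1.295 × 10⁻¹² J.
V = KE/2e = 1.295 × 10⁻¹² / (2 × 1.602 × 10⁻¹⁹) = 4040 kV.

V = 4040 kV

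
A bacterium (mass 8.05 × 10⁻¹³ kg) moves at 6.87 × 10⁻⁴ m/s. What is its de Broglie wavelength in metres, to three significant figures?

λ = 1.20 × 10⁻¹⁸ m

p = mv = 8.05 × 10⁻¹³ × 6.87 × 10⁻⁴ = 5.530 × 10⁻¹⁶ kg·m/s.
λ = h/p = 6.626 × 10⁻³⁴ / 5.530 × 10⁻¹⁶ = 1.20 × 10⁻¹⁸ m.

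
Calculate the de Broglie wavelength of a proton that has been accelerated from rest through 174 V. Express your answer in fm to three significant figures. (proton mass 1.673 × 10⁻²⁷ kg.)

KE = eV = 1.602 × 10⁻¹⁹ × 174.0 = 2.787 × 10⁻¹⁷ J.
p = √(2mKE) = √(2 × 1.673 × 10⁻²⁷ × 2.787 × 10⁻¹⁷) = 3.054 × 10⁻²² kg·m/s.
λ = h/p = 6.626 × 10⁻³⁴ / 3.054 × 10⁻²² = 2.17 × 10⁻¹² m = 2170 fm.

λ = 2170 fm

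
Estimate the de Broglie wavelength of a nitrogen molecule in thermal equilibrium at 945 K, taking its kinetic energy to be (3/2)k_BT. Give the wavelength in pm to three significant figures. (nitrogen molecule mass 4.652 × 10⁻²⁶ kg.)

KE = (3/2)k_BT = 1.5 × 1.381 × 10⁻²³ × 945 = 1.958 × 10⁻²⁰ J.
p = √(2mKE) = √(2 × 4.652 × 10⁻²⁶ × 1.958 × 10⁻²⁰) = 4.268 × 10⁻²³ kg·m/s.
λ = h/p = 1.55 × 10⁻¹¹ m = 15.5 pm.

λ = 15.5 pm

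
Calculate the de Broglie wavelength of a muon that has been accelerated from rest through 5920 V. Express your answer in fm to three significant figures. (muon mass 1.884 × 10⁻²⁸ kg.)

KE = eV = 1.602 × 10⁻¹⁹ × 5920 = 9.484 × 10⁻¹⁶ J.
p = √(2mKE) = √(2 × 1.884 × 10⁻²⁸ × 9.484 × 10⁻¹⁶) = 5.978 × 10⁻²² kg·m/s.
λ = h/p = 6.626 × 10⁻³⁴ / 5.978 × 10⁻²² = 1.11 × 10⁻¹² m = 1110 fm.

λ = 1110 fm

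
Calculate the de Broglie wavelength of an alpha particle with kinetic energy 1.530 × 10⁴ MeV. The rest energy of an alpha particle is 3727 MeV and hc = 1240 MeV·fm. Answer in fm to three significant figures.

λ = 0.0665 fm

Total energy E = KE + m₀c² = 1.530 × 10⁴ + 3727 = 19027 MeV.
(pc)² = E² − (m₀c²)² = (19027)² − (3727)² = 3.481 × 10⁸ MeV², so pc = 1.866 × 10⁴ MeV.
λ = hc/(pc) = 1240 MeV·fm / 1.866 × 10⁴ MeV = 0.0665 fm.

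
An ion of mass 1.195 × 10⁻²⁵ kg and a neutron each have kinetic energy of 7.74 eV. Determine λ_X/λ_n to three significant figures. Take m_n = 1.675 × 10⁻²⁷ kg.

At fixed KE, p = √(2mKE) so λ = h/p ∝ 1/√m.
λ_X/λ_n = √(m_n/m_X) = √(1.675 × 10⁻²⁷/1.195 × 10⁻²⁵) = √(0.01402) = 0.118.

λ_X/λ_n = 0.118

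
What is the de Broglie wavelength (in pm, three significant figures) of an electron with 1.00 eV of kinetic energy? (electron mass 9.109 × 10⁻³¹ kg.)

λ = 1230 pm

KE = 1.00 eV = 1.602 × 10⁻¹⁹ J.
p = √(2mKE) = √(2 × 9.109 × 10⁻³¹ × 1.602 × 10⁻¹⁹) = 5.402 × 10⁻²⁵ kg·m/s.
λ = h/p = 6.626 × 10⁻³⁴ / 5.402 × 10⁻²⁵ = 1.23 × 10⁻⁹ m = 1230 pm.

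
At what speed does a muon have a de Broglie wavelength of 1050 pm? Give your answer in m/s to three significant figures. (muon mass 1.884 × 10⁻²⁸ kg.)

v = 3350 m/s

p = h/λ = 6.626 × 10⁻³⁴ / 1.050 × 10⁻⁹ = 6.310 × 10⁻²⁵ kg·m/s.
v = p/m = 6.310 × 10⁻²⁵ / 1.884 × 10⁻²⁸ = 3.35 × 10³ m/s = 3350 m/s.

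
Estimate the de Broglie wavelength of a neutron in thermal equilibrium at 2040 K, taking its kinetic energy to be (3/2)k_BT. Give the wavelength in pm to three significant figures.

KE = (3/2)k_BT = 1.5 × 1.381 × 10⁻²³ × 2040 = 4.226 × 10⁻²⁰ J.
p = √(2mKE) = √(2 × 1.675 × 10⁻²⁷ × 4.226 × 10⁻²⁰) = 1.190 × 10⁻²³ kg·m/s.
λ = h/p = 5.57 × 10⁻¹¹ m = 55.7 pm.

λ = 55.7 pm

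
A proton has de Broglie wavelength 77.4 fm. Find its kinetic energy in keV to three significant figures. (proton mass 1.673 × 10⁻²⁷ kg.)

KE = 137 keV

p = h/λ = 6.626 × 10⁻³⁴ / 7.740 × 10⁻¹⁴ = 8.561 × 10⁻²¹ kg·m/s.
KE = p²/(2m) = (8.561 × 10⁻²¹)² / (2 × 1.673 × 10⁻²⁷) = 2.190 × 10⁻¹⁴ J = 137 keV.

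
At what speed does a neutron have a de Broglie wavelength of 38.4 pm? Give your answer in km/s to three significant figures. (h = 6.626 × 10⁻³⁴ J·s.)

v = 10.3 km/s

p = h/λ = 6.626 × 10⁻³⁴ / 3.840 × 10⁻¹¹ = 1.726 × 10⁻²³ kg·m/s.
v = p/m = 1.726 × 10⁻²³ / 1.675 × 10⁻²⁷ = 1.03 × 10⁴ m/s = 10.3 km/s.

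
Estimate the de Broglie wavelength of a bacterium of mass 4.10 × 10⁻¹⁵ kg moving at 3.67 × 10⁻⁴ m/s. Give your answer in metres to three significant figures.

p = mv = 4.10 × 10⁻¹⁵ × 3.67 × 10⁻⁴ = 1.505 × 10⁻¹⁸ kg·m/s.
λ = h/p = 6.626 × 10⁻³⁴ / 1.505 × 10⁻¹⁸ = 4.40 × 10⁻¹⁶ m.

λ = 4.40 × 10⁻¹⁶ m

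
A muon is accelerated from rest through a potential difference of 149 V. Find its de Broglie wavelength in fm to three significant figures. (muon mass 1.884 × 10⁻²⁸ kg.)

KE = eV = 1.602 × 10⁻¹⁹ × 149.0 = 2.387 × 10⁻¹⁷ J.
p = √(2mKE) = √(2 × 1.884 × 10⁻²⁸ × 2.387 × 10⁻¹⁷) = 9.484 × 10⁻²³ kg·m/s.
λ = h/p = 6.626 × 10⁻³⁴ / 9.484 × 10⁻²³ = 6.99 × 10⁻¹² m = 6990 fm.

λ = 6990 fm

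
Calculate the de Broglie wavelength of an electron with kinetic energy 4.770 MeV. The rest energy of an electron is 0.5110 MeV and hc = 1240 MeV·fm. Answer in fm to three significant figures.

Total energy E = KE + m₀c² = 4.770 + 0.5110 = 5.2810 MeV.
(pc)² = E² − (m₀c²)² = (5.2810)² − (0.5110)² = 27.63 MeV², so pc = 5.256 MeV.
λ = hc/(pc) = 1240 MeV·fm / 5.256 MeV = 236 fm.

λ = 236 fm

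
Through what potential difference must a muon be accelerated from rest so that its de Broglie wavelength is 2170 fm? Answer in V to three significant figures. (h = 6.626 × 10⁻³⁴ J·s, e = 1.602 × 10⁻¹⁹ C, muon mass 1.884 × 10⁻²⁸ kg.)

V = 1540 V

p = h/λ = 6.626 × 10⁻³⁴ / 2.170 × 10⁻¹² = 3.053 × 10⁻²² kg·m/s.
KE = p²/(2m) = 2.474 × 10⁻¹⁶ J.
V = KE/e = 2.474 × 10⁻¹⁶ / (1.602 × 10⁻¹⁹) = 1540 V.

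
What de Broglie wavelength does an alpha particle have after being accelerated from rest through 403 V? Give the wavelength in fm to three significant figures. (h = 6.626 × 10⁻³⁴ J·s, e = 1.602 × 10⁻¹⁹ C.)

λ = 506 fm

KE = 2eV = 2 × 1.602 × 10⁻¹⁹ × 403.0 = 1.291 × 10⁻¹⁶ J.
p = √(2mKE) = √(2 × 6.645 × 10⁻²⁷ × 1.291 × 10⁻¹⁶) = 1.310 × 10⁻²¹ kg·m/s.
λ = h/p = 6.626 × 10⁻³⁴ / 1.310 × 10⁻²¹ = 5.06 × 10⁻¹³ m = 506 fm.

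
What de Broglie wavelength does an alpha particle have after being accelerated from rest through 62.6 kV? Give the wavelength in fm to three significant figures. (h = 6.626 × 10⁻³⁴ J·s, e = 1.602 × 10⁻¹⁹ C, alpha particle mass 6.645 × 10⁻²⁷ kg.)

λ = 40.6 fm

KE = 2eV = 2 × 1.602 × 10⁻¹⁹ × 6.260 × 10⁴ = 2.006 × 10⁻¹⁴ J.
p = √(2mKE) = √(2 × 6.645 × 10⁻²⁷ × 2.006 × 10⁻¹⁴) = 1.633 × 10⁻²⁰ kg·m/s.
λ = h/p = 6.626 × 10⁻³⁴ / 1.633 × 10⁻²⁰ = 4.06 × 10⁻¹⁴ m = 40.6 fm.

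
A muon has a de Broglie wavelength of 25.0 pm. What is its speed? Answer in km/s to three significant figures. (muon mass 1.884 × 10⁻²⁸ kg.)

p = h/λ = 6.626 × 10⁻³⁴ / 2.500 × 10⁻¹¹ = 2.650 × 10⁻²³ kg·m/s.
v = p/m = 2.650 × 10⁻²³ / 1.884 × 10⁻²⁸ = 1.41 × 10⁵ m/s = 141 km/s.

v = 141 km/s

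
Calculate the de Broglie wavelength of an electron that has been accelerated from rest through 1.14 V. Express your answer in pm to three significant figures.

λ = 1150 pm

KE = eV = 1.602 × 10⁻¹⁹ × 1.140 = 1.826 × 10⁻¹⁹ J.
p = √(2mKE) = √(2 × 9.109 × 10⁻³¹ × 1.826 × 10⁻¹⁹) = 5.768 × 10⁻²⁵ kg·m/s.
λ = h/p = 6.626 × 10⁻³⁴ / 5.768 × 10⁻²⁵ = 1.15 × 10⁻⁹ m = 1150 pm.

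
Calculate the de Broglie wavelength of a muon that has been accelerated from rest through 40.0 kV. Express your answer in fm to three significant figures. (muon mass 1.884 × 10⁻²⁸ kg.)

λ = 426 fm

KE = eV = 1.602 × 10⁻¹⁹ × 4.000 × 10⁴ = 6.408 × 10⁻¹⁵ J.
p = √(2mKE) = √(2 × 1.884 × 10⁻²⁸ × 6.408 × 10⁻¹⁵) = 1.554 × 10⁻²¹ kg·m/s.
λ = h/p = 6.626 × 10⁻³⁴ / 1.554 × 10⁻²¹ = 4.26 × 10⁻¹³ m = 426 fm.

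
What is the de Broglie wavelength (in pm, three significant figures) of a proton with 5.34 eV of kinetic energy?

KE = 5.34 eV = 8.555 × 10⁻¹⁹ J.
p = √(2mKE) = √(2 × 1.673 × 10⁻²⁷ × 8.555 × 10⁻¹⁹) = 5.350 × 10⁻²³ kg·m/s.
λ = h/p = 6.626 × 10⁻³⁴ / 5.350 × 10⁻²³ = 1.24 × 10⁻¹¹ m = 12.4 pm.

λ = 12.4 pm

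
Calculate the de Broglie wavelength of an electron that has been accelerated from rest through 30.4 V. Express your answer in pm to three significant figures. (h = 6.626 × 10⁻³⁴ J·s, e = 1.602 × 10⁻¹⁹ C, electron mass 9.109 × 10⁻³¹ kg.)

λ = 222 pm

KE = eV = 1.602 × 10⁻¹⁹ × 30.40 = 4.870 × 10⁻¹⁸ J.
p = √(2mKE) = √(2 × 9.109 × 10⁻³¹ × 4.870 × 10⁻¹⁸) = 2.979 × 10⁻²⁴ kg·m/s.
λ = h/p = 6.626 × 10⁻³⁴ / 2.979 × 10⁻²⁴ = 2.22 × 10⁻¹⁰ m = 222 pm.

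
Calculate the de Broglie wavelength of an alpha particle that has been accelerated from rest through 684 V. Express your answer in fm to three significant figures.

λ = 388 fm

KE = 2eV = 2 × 1.602 × 10⁻¹⁹ × 684.0 = 2.192 × 10⁻¹⁶ J.
p = √(2mKE) = √(2 × 6.645 × 10⁻²⁷ × 2.192 × 10⁻¹⁶) = 1.707 × 10⁻²¹ kg·m/s.
λ = h/p = 6.626 × 10⁻³⁴ / 1.707 × 10⁻²¹ = 3.88 × 10⁻¹³ m = 388 fm.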